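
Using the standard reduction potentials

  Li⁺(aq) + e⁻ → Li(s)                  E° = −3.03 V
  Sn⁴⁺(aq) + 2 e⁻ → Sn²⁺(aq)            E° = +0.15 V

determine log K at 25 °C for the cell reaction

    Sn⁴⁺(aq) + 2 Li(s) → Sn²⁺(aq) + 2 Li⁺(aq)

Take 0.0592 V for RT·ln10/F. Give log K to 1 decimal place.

log K = 107.4

The Sn⁴⁺/Sn²⁺ couple is reduced (cathode); E°cell = +0.15 − (−3.03) = +3.18 V with n = 2.
At equilibrium E = 0, so log K = nE°cell / 0.0592 = (2)(+3.18) / 0.0592 = 107.4.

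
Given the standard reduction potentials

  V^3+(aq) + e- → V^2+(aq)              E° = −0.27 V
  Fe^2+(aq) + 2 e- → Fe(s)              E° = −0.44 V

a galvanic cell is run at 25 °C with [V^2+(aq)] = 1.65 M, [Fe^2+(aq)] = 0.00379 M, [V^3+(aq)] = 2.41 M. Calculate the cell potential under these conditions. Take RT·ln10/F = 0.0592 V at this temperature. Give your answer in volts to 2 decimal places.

The V³⁺/V²⁺ couple has the more positive E°, so it is the cathode; Fe²⁺/Fe is the anode.
The standard potential is −0.27 − (−0.44) = +0.17 V and the balanced reaction transfers n = 2 electrons.
Balancing gives 2 V^3+(aq) + Fe(s) → 2 V^2+(aq) + Fe^2+(aq); hence Q = ([V^2+(aq)]^2·[Fe^2+(aq)]) / [V^3+(aq)]^2 = 0.00178 (log Q = −2.750).
By the Nernst equation, E = +0.17 − (0.0592/2)·(−2.750) = +0.25 V.

+0.25 V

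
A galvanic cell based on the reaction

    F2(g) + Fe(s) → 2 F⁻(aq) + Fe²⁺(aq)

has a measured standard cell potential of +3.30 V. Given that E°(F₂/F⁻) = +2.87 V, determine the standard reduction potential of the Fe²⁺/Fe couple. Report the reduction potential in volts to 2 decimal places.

−0.43 V

In the reaction as written the F₂/F⁻ couple is reduced (cathode) and Fe²⁺/Fe is oxidized (anode), so E°cell = E°(F₂/F⁻) − E°(Fe²⁺/Fe).
E°(Fe²⁺/Fe) = E°(cathode) − E°cell = +2.87 − (+3.30) = −0.43 V.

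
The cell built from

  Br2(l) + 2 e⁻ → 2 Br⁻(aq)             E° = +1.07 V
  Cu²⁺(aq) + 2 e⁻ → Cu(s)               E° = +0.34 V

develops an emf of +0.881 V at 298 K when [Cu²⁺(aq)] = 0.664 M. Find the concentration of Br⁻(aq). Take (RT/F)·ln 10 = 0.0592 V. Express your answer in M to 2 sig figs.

0.0035 M

The Br₂/Br⁻ couple has the larger reduction potential, so it is the cathode: E°cell = +1.07 − (+0.34) = +0.73 V and n = 2.
Since E = E° − (0.0592/n)·log Q, log Q = n(E° − E)/0.0592 = −5.101.
For Br2(l) + Cu(s) → 2 Br⁻(aq) + Cu²⁺(aq), the reaction quotient is Q = [Br⁻(aq)]^2·[Cu²⁺(aq)].
Solving for the unknown gives log [Br⁻(aq)] = −2.462, so [Br⁻(aq)] ≈ 0.0035 M.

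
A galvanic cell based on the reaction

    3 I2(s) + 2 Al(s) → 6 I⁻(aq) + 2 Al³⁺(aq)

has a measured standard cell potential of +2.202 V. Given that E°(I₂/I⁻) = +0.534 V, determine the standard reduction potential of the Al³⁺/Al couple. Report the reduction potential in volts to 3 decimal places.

−1.668 V

In the reaction as written the I₂/I⁻ couple is reduced (cathode) and Al³⁺/Al is oxidized (anode), so E°cell = E°(I₂/I⁻) − E°(Al³⁺/Al).
E°(Al³⁺/Al) = E°(cathode) − E°cell = +0.534 − (+2.202) = −1.668 V.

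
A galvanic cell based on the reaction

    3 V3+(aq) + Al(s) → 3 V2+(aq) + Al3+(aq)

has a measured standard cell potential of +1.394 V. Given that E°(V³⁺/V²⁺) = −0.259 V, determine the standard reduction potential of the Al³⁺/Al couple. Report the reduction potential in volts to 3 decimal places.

In the reaction as written the V³⁺/V²⁺ couple is reduced (cathode) and Al³⁺/Al is oxidized (anode), so E°cell = E°(V³⁺/V²⁺) − E°(Al³⁺/Al).
E°(Al³⁺/Al) = E°(cathode) − E°cell = −0.259 − (+1.394) = −1.653 V.

−1.653 V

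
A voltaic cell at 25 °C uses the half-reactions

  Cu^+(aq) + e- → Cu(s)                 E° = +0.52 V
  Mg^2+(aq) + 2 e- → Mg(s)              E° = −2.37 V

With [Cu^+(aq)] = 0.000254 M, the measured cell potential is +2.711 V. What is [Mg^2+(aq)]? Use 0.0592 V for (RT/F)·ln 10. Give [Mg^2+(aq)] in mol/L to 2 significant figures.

Cu⁺/Cu is the cathode (higher E°); E°cell = +0.52 − (−2.37) = +2.89 V with n = 2.
From the Nernst equation, log Q = n(E° − E)/0.0592 = 2·(+2.89 − (+2.711))/0.0592 = 6.047.
Balancing electrons gives 2 Cu^+(aq) + Mg(s) → 2 Cu(s) + Mg^2+(aq); thus Q = [Mg^2+(aq)] / [Cu^+(aq)]^2.
Isolating [Mg^2+(aq)] in Q = 10^{6.047} yields log [Mg^2+(aq)] = −1.143, i.e. 0.072 M.

0.072 M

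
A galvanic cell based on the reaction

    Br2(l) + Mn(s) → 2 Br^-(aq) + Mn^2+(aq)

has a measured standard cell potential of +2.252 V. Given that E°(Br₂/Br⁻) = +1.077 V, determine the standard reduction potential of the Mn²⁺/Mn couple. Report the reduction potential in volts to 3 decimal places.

−1.175 V

In the reaction as written the Br₂/Br⁻ couple is reduced (cathode) and Mn²⁺/Mn is oxidized (anode), so E°cell = E°(Br₂/Br⁻) − E°(Mn²⁺/Mn).
E°(Mn²⁺/Mn) = E°(cathode) − E°cell = +1.077 − (+2.252) = −1.175 V.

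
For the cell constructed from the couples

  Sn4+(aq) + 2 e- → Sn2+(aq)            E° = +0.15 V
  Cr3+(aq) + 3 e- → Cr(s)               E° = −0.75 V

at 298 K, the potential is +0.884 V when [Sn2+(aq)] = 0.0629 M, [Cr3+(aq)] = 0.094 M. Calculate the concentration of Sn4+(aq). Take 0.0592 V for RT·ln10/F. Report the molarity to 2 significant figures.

Sn⁴⁺/Sn²⁺ is the cathode (higher E°); E°cell = +0.15 − (−0.75) = +0.90 V with n = 6.
From the Nernst equation, log Q = n(E° − E)/0.0592 = 6·(+0.90 − (+0.884))/0.0592 = 1.622.
Balancing electrons gives 3 Sn4+(aq) + 2 Cr(s) → 3 Sn2+(aq) + 2 Cr3+(aq); thus Q = ([Sn2+(aq)]^3·[Cr3+(aq)]^2) / [Sn4+(aq)]^3.
Substituting the known concentrations and solving, log [Sn4+(aq)] = −2.427 and [Sn4+(aq)] = 0.0037 M.

0.0037 M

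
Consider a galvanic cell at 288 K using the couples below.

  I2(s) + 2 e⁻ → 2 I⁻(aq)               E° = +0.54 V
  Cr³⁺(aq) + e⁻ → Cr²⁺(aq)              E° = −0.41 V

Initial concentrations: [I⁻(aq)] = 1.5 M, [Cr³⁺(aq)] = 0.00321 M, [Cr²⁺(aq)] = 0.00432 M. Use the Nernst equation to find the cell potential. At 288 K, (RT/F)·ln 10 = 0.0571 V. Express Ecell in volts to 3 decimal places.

+0.947 V

Since E°(I₂/I⁻) > E°(Cr³⁺/Cr²⁺), I₂/I⁻ serves as the cathode.
E°cell = +0.54 − (−0.41) = +0.95 V, with n = 2 electrons transferred.
Balancing gives I2(s) + 2 Cr²⁺(aq) → 2 I⁻(aq) + 2 Cr³⁺(aq); hence Q = ([I⁻(aq)]^2·[Cr³⁺(aq)]^2) / [Cr²⁺(aq)]^2 = 1.24 (log Q = 0.094).
By the Nernst equation, E = +0.95 − (0.0571/2)·(0.094) = +0.947 V.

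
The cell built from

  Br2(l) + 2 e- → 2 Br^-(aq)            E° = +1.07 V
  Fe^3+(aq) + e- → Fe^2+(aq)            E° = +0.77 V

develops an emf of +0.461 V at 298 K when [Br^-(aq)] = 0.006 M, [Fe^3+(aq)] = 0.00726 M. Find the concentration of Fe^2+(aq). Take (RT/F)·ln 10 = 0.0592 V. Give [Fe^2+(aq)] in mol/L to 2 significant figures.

Br₂/Br⁻ is the cathode (higher E°); E°cell = +1.07 − (+0.77) = +0.30 V with n = 2.
Since E = E° − (0.0592/n)·log Q, log Q = n(E° − E)/0.0592 = −5.439.
The balanced reaction is Br2(l) + 2 Fe^2+(aq) → 2 Br^-(aq) + 2 Fe^3+(aq), so Q = ([Br^-(aq)]^2·[Fe^3+(aq)]^2) / [Fe^2+(aq)]^2.
Isolating [Fe^2+(aq)] in Q = 10^{−5.439} yields log [Fe^2+(aq)] = −1.641, i.e. 0.023 M.

0.023 M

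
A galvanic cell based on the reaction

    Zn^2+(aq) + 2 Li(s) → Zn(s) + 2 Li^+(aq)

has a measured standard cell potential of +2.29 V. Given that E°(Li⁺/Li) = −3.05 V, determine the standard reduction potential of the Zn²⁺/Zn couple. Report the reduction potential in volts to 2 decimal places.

−0.76 V

In the reaction as written the Zn²⁺/Zn couple is reduced (cathode) and Li⁺/Li is oxidized (anode), so E°cell = E°(Zn²⁺/Zn) − E°(Li⁺/Li).
E°(Zn²⁺/Zn) = E°cell + E°(anode) = +2.29 + (−3.05) = −0.76 V.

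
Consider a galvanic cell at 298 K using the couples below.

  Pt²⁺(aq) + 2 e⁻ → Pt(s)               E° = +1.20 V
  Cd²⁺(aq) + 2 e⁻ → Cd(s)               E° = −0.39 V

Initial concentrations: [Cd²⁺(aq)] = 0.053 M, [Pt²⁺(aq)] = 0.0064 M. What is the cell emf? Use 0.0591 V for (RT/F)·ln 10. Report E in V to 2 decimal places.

+1.56 V

The Pt²⁺/Pt couple has the more positive E°, so it is the cathode; Cd²⁺/Cd is the anode.
E°cell = +1.20 − (−0.39) = +1.59 V, with n = 2 electrons transferred.
For the overall reaction Pt²⁺(aq) + Cd(s) → Pt(s) + Cd²⁺(aq), Q = [Cd²⁺(aq)] / [Pt²⁺(aq)] = 8.28, giving log Q = 0.918.
By the Nernst equation, E = +1.59 − (0.0591/2)·(0.918) = +1.56 V.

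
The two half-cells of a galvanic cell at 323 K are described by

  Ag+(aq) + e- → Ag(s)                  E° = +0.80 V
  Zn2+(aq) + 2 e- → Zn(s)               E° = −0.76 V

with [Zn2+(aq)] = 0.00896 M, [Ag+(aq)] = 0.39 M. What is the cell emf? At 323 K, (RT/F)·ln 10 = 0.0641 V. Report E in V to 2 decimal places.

+1.60 V

Ag⁺/Ag is reduced (cathode, E° = +0.80 V) and Zn²⁺/Zn is oxidized (anode).
E°cell = +0.80 − (−0.76) = +1.56 V, with n = 2 electrons transferred.
For the overall reaction 2 Ag+(aq) + Zn(s) → 2 Ag(s) + Zn2+(aq), Q = [Zn2+(aq)] / [Ag+(aq)]^2 = 0.0589, giving log Q = −1.230.
By the Nernst equation, E = +1.56 − (0.0641/2)·(−1.230) = +1.60 V.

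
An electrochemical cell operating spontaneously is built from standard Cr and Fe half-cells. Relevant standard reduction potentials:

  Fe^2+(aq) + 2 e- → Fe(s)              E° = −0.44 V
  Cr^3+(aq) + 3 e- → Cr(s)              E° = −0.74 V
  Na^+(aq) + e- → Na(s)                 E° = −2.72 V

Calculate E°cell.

+0.30 V

Of the two couples in this cell, the one with the more positive reduction potential is reduced at the cathode: here that is Fe²⁺/Fe (−0.44 V); Cr³⁺/Cr (−0.74 V) is the anode.
E°cell = E°(cathode) − E°(anode) = −0.44 − (−0.74) = +0.30 V.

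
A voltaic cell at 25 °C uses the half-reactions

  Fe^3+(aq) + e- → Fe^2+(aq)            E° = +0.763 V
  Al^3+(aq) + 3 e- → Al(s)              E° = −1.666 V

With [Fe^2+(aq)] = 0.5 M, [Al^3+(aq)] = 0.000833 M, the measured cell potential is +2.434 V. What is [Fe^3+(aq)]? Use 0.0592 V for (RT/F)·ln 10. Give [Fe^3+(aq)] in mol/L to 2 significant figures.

0.057 M

With Fe³⁺/Fe²⁺ at the cathode and Al³⁺/Al at the anode, E°cell = +0.763 − (−1.666) = +2.429 V (n = 3).
Rearranging E = E° − (0.0592/n)·log Q gives log Q = 3(+2.429 − (+2.434))/0.0592 = −0.253.
For 3 Fe^3+(aq) + Al(s) → 3 Fe^2+(aq) + Al^3+(aq), the reaction quotient is Q = ([Fe^2+(aq)]^3·[Al^3+(aq)]) / [Fe^3+(aq)]^3.
Solving for the unknown gives log [Fe^3+(aq)] = −1.243, so [Fe^3+(aq)] ≈ 0.057 M.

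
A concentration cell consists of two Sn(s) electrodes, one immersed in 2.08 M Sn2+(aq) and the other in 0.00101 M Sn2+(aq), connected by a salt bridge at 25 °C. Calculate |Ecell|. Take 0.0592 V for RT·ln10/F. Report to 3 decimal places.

For a concentration cell E°cell = 0, since both electrodes use the same couple.
The compartment with the higher Sn2+(aq) concentration (2.08 M) acts as the cathode; ions are reduced there and produced at the dilute (0.00101 M) anode.
With n = 2, Ecell = −(0.0592/2)·log([dilute]/[conc]) = −(0.0592/2)·log(0.00101/2.08) = +0.098 V.

0.098 V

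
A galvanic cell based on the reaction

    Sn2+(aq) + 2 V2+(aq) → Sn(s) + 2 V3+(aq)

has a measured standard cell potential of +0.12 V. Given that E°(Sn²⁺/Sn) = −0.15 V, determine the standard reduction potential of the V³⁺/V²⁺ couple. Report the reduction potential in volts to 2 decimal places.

−0.27 V

In the reaction as written the Sn²⁺/Sn couple is reduced (cathode) and V³⁺/V²⁺ is oxidized (anode), so E°cell = E°(Sn²⁺/Sn) − E°(V³⁺/V²⁺).
E°(V³⁺/V²⁺) = E°(cathode) − E°cell = −0.15 − (+0.12) = −0.27 V.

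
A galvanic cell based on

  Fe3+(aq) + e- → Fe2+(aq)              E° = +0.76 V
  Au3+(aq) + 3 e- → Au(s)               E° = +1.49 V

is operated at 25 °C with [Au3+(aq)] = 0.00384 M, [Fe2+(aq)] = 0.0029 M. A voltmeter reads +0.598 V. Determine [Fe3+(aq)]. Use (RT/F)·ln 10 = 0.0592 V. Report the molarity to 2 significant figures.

0.077 M

The Au³⁺/Au couple has the larger reduction potential, so it is the cathode: E°cell = +1.49 − (+0.76) = +0.73 V and n = 3.
Since E = E° − (0.0592/n)·log Q, log Q = n(E° − E)/0.0592 = 6.689.
Balancing electrons gives Au3+(aq) + 3 Fe2+(aq) → Au(s) + 3 Fe3+(aq); thus Q = [Fe3+(aq)]^3 / ([Au3+(aq)]·[Fe2+(aq)]^3).
Isolating [Fe3+(aq)] in Q = 10^{6.689} yields log [Fe3+(aq)] = −1.113, i.e. 0.077 M.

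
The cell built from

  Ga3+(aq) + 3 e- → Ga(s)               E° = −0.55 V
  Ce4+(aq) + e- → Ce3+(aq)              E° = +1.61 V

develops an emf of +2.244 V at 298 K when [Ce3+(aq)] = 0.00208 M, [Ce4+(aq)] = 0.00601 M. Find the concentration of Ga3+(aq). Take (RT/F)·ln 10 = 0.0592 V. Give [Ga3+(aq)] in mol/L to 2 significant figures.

Ce⁴⁺/Ce³⁺ is the cathode (higher E°); E°cell = +1.61 − (−0.55) = +2.16 V with n = 3.
From the Nernst equation, log Q = n(E° − E)/0.0592 = 3·(+2.16 − (+2.244))/0.0592 = −4.257.
For 3 Ce4+(aq) + Ga(s) → 3 Ce3+(aq) + Ga3+(aq), the reaction quotient is Q = ([Ce3+(aq)]^3·[Ga3+(aq)]) / [Ce4+(aq)]^3.
Substituting the known concentrations and solving, log [Ga3+(aq)] = −2.875 and [Ga3+(aq)] = 0.0013 M.

0.0013 M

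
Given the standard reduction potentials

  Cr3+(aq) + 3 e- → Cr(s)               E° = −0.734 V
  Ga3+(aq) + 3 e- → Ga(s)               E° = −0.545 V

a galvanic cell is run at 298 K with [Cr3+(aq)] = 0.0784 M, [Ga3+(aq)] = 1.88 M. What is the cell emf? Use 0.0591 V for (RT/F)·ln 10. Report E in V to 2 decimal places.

+0.22 V

The Ga³⁺/Ga couple has the more positive E°, so it is the cathode; Cr³⁺/Cr is the anode.
E°cell = E°cat − E°an = −0.545 − (−0.734) = +0.189 V; n = 3.
Balancing gives Ga3+(aq) + Cr(s) → Ga(s) + Cr3+(aq); hence Q = [Cr3+(aq)] / [Ga3+(aq)] = 0.0417 (log Q = −1.380).
E = E° − (0.0591/n)·log Q = +0.189 − (0.0591/3)(−1.380) = +0.22 V.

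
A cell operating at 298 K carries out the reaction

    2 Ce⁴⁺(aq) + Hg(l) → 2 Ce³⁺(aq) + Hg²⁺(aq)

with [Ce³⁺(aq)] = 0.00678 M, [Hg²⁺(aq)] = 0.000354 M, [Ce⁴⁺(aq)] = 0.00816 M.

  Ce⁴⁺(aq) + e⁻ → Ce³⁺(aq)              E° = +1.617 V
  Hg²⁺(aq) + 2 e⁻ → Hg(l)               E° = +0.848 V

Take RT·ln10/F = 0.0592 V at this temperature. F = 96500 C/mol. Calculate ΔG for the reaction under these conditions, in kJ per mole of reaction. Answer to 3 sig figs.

−169 kJ/mol

The standard cell potential is +1.617 − (+0.848) = +0.769 V, with n = 2 electrons in the balanced equation.
The reaction quotient is ([Ce³⁺(aq)]^2·[Hg²⁺(aq)]) / [Ce⁴⁺(aq)]^2 = 0.000244; by Nernst, E = +0.769 − (0.0592/2)(−3.612) = +0.8759 V.
Finally ΔG = −nFE = −(2)(96500 C/mol)(+0.8759 V) = −169 kJ/mol.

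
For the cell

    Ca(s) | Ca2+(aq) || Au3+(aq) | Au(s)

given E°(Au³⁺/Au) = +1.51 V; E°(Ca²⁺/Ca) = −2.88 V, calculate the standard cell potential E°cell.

By convention the left-hand electrode in cell notation is the anode (oxidation) and the right-hand electrode is the cathode (reduction).
E°cell = E°(right) − E°(left) = +1.51 − (−2.88) = +4.39 V.

+4.39 V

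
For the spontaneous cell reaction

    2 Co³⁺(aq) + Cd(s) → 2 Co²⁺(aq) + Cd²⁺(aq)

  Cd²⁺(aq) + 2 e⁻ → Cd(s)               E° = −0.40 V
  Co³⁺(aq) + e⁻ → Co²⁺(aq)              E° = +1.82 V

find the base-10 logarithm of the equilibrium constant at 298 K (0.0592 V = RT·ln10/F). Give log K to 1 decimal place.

log K = 75.0

The Co³⁺/Co²⁺ couple is reduced (cathode); E°cell = +1.82 − (−0.40) = +2.22 V with n = 2.
At equilibrium E = 0, so log K = nE°cell / 0.0592 = (2)(+2.22) / 0.0592 = 75.0.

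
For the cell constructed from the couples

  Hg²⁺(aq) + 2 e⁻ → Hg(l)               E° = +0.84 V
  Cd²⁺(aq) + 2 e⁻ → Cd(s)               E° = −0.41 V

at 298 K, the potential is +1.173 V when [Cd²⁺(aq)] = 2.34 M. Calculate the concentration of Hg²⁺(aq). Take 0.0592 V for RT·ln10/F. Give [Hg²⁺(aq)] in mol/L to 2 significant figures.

Hg²⁺/Hg is the cathode (higher E°); E°cell = +0.84 − (−0.41) = +1.25 V with n = 2.
Since E = E° − (0.0592/n)·log Q, log Q = n(E° − E)/0.0592 = 2.601.
The balanced reaction is Hg²⁺(aq) + Cd(s) → Hg(l) + Cd²⁺(aq), so Q = [Cd²⁺(aq)] / [Hg²⁺(aq)].
Substituting the known concentrations and solving, log [Hg²⁺(aq)] = −2.232 and [Hg²⁺(aq)] = 0.0059 M.

0.0059 M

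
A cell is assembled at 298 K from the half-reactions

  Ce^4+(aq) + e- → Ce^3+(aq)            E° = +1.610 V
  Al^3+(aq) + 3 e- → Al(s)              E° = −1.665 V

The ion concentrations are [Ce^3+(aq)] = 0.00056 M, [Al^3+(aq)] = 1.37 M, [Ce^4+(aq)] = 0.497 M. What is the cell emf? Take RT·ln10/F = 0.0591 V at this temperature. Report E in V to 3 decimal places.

The Ce⁴⁺/Ce³⁺ couple has the more positive E°, so it is the cathode; Al³⁺/Al is the anode.
E°cell = E°cat − E°an = +1.610 − (−1.665) = +3.275 V; n = 3.
Balancing gives 3 Ce^4+(aq) + Al(s) → 3 Ce^3+(aq) + Al^3+(aq); hence Q = ([Ce^3+(aq)]^3·[Al^3+(aq)]) / [Ce^4+(aq)]^3 = 1.96×10^−9 (log Q = −8.708).
E = E° − (0.0591/n)·log Q = +3.275 − (0.0591/3)(−8.708) = +3.447 V.

+3.447 V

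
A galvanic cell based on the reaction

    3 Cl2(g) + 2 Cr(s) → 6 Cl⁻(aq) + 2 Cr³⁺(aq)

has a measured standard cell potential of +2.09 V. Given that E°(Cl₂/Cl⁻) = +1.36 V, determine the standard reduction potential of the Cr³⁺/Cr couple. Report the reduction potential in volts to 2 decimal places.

−0.73 V

In the reaction as written the Cl₂/Cl⁻ couple is reduced (cathode) and Cr³⁺/Cr is oxidized (anode), so E°cell = E°(Cl₂/Cl⁻) − E°(Cr³⁺/Cr).
E°(Cr³⁺/Cr) = E°(cathode) − E°cell = +1.36 − (+2.09) = −0.73 V.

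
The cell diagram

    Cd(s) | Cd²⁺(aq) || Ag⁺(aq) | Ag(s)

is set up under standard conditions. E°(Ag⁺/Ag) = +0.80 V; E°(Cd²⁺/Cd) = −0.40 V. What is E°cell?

+1.20 V

By convention the left-hand electrode in cell notation is the anode (oxidation) and the right-hand electrode is the cathode (reduction).
E°cell = E°(right) − E°(left) = +0.80 − (−0.40) = +1.20 V.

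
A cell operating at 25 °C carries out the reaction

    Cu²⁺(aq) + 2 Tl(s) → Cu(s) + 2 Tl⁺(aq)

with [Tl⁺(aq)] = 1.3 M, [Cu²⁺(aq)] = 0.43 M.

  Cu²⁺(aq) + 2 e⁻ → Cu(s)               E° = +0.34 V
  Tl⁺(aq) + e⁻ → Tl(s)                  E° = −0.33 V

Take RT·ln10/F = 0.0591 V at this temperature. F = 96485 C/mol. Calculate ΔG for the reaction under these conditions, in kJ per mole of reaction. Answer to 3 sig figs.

With Cu²⁺/Cu reduced at the cathode, E°cell = +0.34 − (−0.33) = +0.67 V and n = 2.
The reaction quotient is [Tl⁺(aq)]^2 / [Cu²⁺(aq)] = 3.93; by Nernst, E = +0.67 − (0.0591/2)(0.594) = +0.6524 V.
Finally ΔG = −nFE = −(2)(96485 C/mol)(+0.6524 V) = −126 kJ/mol.

−126 kJ/mol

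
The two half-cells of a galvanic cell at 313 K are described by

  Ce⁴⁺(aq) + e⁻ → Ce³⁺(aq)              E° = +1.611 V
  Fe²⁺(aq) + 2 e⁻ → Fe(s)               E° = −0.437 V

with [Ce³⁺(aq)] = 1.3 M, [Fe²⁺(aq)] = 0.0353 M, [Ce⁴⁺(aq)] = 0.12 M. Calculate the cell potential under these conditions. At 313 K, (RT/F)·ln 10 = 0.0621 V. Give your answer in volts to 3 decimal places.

+2.029 V

Ce⁴⁺/Ce³⁺ is reduced (cathode, E° = +1.611 V) and Fe²⁺/Fe is oxidized (anode).
E°cell = +1.611 − (−0.437) = +2.048 V, with n = 2 electrons transferred.
For the overall reaction 2 Ce⁴⁺(aq) + Fe(s) → 2 Ce³⁺(aq) + Fe²⁺(aq), Q = ([Ce³⁺(aq)]^2·[Fe²⁺(aq)]) / [Ce⁴⁺(aq)]^2 = 4.14, giving log Q = 0.617.
By the Nernst equation, E = +2.048 − (0.0621/2)·(0.617) = +2.029 V.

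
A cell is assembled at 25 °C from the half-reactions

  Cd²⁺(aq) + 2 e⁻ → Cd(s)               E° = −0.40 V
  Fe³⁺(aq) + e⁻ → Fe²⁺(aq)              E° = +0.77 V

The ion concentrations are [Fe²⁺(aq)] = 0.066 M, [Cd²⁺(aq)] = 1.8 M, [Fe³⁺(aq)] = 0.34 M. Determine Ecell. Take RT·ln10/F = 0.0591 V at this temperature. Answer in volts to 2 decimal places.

+1.20 V

Fe³⁺/Fe²⁺ is reduced (cathode, E° = +0.77 V) and Cd²⁺/Cd is oxidized (anode).
E°cell = E°cat − E°an = +0.77 − (−0.40) = +1.17 V; n = 2.
The balanced reaction is 2 Fe³⁺(aq) + Cd(s) → 2 Fe²⁺(aq) + Cd²⁺(aq), so Q = ([Fe²⁺(aq)]^2·[Cd²⁺(aq)]) / [Fe³⁺(aq)]^2 = 0.0678 and log Q = −1.169.
E = E° − (0.0591/n)·log Q = +1.17 − (0.0591/2)(−1.169) = +1.20 V.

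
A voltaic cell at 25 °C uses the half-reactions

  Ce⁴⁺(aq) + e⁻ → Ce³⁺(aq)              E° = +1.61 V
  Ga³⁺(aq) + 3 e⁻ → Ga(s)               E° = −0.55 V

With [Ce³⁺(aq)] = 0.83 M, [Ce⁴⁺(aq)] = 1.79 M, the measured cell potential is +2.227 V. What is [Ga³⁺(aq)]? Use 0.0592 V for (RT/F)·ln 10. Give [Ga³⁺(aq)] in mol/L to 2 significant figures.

0.0040 M

Ce⁴⁺/Ce³⁺ is the cathode (higher E°); E°cell = +1.61 − (−0.55) = +2.16 V with n = 3.
Rearranging E = E° − (0.0592/n)·log Q gives log Q = 3(+2.16 − (+2.227))/0.0592 = −3.395.
For 3 Ce⁴⁺(aq) + Ga(s) → 3 Ce³⁺(aq) + Ga³⁺(aq), the reaction quotient is Q = ([Ce³⁺(aq)]^3·[Ga³⁺(aq)]) / [Ce⁴⁺(aq)]^3.
Solving for the unknown gives log [Ga³⁺(aq)] = −2.394, so [Ga³⁺(aq)] ≈ 0.0040 M.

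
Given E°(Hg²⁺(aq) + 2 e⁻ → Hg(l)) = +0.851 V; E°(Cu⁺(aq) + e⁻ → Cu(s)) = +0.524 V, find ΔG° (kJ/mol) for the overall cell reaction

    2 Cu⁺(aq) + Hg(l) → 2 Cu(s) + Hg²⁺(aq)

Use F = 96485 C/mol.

In the reaction as written Cu⁺(aq) is reduced, so the Cu⁺/Cu couple is the cathode and Hg²⁺/Hg is the anode.
E°cell = +0.524 − (+0.851) = −0.327 V; balancing electrons gives n = 2.
ΔG° = −nFE°cell = −(2)(96485)(−0.327) J/mol = +63.1 kJ/mol.

+63.1 kJ/mol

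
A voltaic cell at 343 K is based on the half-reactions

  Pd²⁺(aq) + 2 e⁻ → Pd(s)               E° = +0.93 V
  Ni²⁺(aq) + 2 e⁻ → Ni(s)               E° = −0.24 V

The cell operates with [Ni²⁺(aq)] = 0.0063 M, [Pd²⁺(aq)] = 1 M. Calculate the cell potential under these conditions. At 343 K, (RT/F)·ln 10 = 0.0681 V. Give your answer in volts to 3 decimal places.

+1.245 V

Since E°(Pd²⁺/Pd) > E°(Ni²⁺/Ni), Pd²⁺/Pd serves as the cathode.
E°cell = +0.93 − (−0.24) = +1.17 V, with n = 2 electrons transferred.
The balanced reaction is Pd²⁺(aq) + Ni(s) → Pd(s) + Ni²⁺(aq), so Q = [Ni²⁺(aq)] / [Pd²⁺(aq)] = 0.0063 and log Q = −2.201.
By the Nernst equation, E = +1.17 − (0.0681/2)·(−2.201) = +1.245 V.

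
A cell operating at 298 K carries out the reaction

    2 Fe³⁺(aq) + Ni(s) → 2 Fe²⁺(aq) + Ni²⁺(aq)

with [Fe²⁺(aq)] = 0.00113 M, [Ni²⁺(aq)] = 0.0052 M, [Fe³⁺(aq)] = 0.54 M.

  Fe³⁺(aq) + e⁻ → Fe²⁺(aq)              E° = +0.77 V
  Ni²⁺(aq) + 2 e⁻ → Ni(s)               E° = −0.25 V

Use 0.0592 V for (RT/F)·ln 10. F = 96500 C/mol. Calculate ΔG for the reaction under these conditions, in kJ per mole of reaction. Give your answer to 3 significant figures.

−241 kJ/mol

The standard cell potential is +0.77 − (−0.25) = +1.02 V, with n = 2 electrons in the balanced equation.
Q = ([Fe²⁺(aq)]^2·[Ni²⁺(aq)]) / [Fe³⁺(aq)]^2 = 2.28×10^−8, so log Q = −7.643 and E = +1.02 − (0.0592/2)(−7.643) = +1.2462 V.
ΔG = −nFE = −(2)(96500)(+1.2462) J/mol = −241 kJ/mol.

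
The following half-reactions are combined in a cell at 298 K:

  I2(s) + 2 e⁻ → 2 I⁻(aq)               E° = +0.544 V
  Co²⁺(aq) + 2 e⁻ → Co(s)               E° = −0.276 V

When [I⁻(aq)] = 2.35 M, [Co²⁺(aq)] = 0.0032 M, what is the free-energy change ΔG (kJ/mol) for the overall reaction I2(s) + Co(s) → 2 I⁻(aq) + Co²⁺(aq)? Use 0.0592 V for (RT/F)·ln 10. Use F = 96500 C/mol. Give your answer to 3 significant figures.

−168 kJ/mol

The standard cell potential is +0.544 − (−0.276) = +0.820 V, with n = 2 electrons in the balanced equation.
Here Q = [I⁻(aq)]^2·[Co²⁺(aq)] = 0.0177 (log Q = −1.753), giving E = +0.820 − (0.0592/2)·(−1.753) = +0.8719 V.
Then ΔG = −nFE = −2 × 96500 × +0.8719 J/mol = −168 kJ/mol.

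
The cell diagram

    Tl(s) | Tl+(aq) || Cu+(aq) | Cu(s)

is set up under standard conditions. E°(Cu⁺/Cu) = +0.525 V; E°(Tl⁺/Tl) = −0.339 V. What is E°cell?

+0.864 V

By convention the left-hand electrode in cell notation is the anode (oxidation) and the right-hand electrode is the cathode (reduction).
E°cell = E°(right) − E°(left) = +0.525 − (−0.339) = +0.864 V.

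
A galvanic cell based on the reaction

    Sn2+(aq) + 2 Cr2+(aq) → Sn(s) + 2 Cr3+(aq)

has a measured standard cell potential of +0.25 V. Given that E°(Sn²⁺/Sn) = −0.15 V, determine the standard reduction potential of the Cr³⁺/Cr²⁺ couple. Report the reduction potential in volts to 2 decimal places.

−0.40 V

In the reaction as written the Sn²⁺/Sn couple is reduced (cathode) and Cr³⁺/Cr²⁺ is oxidized (anode), so E°cell = E°(Sn²⁺/Sn) − E°(Cr³⁺/Cr²⁺).
E°(Cr³⁺/Cr²⁺) = E°(cathode) − E°cell = −0.15 − (+0.25) = −0.40 V.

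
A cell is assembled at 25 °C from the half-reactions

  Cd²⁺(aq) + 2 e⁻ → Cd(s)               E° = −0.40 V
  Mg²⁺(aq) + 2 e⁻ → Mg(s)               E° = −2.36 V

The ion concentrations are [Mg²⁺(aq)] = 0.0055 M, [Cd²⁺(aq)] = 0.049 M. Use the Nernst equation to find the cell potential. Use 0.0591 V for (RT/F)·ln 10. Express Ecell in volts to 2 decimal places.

+1.99 V

Cd²⁺/Cd is reduced (cathode, E° = −0.40 V) and Mg²⁺/Mg is oxidized (anode).
E°cell = −0.40 − (−2.36) = +1.96 V, with n = 2 electrons transferred.
The balanced reaction is Cd²⁺(aq) + Mg(s) → Cd(s) + Mg²⁺(aq), so Q = [Mg²⁺(aq)] / [Cd²⁺(aq)] = 0.112 and log Q = −0.950.
Applying E = E° − (RT ln10/nF)·log Q gives +1.96 − (0.0591/2)(−0.950) = +1.99 V.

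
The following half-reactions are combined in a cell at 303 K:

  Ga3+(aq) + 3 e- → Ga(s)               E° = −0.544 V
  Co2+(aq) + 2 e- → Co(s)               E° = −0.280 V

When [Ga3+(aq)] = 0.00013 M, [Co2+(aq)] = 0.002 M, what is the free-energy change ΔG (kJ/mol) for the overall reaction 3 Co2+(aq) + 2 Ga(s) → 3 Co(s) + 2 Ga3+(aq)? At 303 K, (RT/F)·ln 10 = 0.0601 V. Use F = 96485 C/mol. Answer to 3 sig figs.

The standard cell potential is −0.280 − (−0.544) = +0.264 V, with n = 6 electrons in the balanced equation.
Q = [Ga3+(aq)]^2 / [Co2+(aq)]^3 = 2.11, so log Q = 0.325 and E = +0.264 − (0.0601/6)(0.325) = +0.2607 V.
Then ΔG = −nFE = −6 × 96485 × +0.2607 J/mol = −151 kJ/mol.

−151 kJ/mol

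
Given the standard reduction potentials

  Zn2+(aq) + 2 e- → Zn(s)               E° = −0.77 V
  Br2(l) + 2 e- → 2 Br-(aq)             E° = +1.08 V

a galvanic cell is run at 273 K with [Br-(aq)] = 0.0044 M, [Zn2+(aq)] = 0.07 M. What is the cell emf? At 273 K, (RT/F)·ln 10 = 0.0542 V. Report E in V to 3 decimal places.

+2.009 V

Br₂/Br⁻ is reduced (cathode, E° = +1.08 V) and Zn²⁺/Zn is oxidized (anode).
E°cell = +1.08 − (−0.77) = +1.85 V, with n = 2 electrons transferred.
For the overall reaction Br2(l) + Zn(s) → 2 Br-(aq) + Zn2+(aq), Q = [Br-(aq)]^2·[Zn2+(aq)] = 1.36×10^−6, giving log Q = −5.868.
By the Nernst equation, E = +1.85 − (0.0542/2)·(−5.868) = +2.009 V.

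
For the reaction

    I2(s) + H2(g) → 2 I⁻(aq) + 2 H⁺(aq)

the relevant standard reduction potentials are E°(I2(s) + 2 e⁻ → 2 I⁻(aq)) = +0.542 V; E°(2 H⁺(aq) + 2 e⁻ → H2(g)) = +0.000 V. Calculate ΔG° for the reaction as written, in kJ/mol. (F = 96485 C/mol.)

−105 kJ/mol

In the reaction as written I2(s) is reduced, so the I₂/I⁻ couple is the cathode and 2H⁺/H₂ is the anode.
E°cell = +0.542 − (+0.000) = +0.542 V; balancing electrons gives n = 2.
ΔG° = −nFE°cell = −(2)(96485)(+0.542) J/mol = −105 kJ/mol.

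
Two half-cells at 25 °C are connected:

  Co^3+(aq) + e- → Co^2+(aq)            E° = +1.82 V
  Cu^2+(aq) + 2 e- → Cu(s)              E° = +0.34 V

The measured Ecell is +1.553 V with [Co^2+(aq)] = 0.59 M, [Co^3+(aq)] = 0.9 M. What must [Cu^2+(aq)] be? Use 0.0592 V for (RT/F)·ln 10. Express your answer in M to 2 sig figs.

0.0080 M

With Co³⁺/Co²⁺ at the cathode and Cu²⁺/Cu at the anode, E°cell = +1.82 − (+0.34) = +1.48 V (n = 2).
Rearranging E = E° − (0.0592/n)·log Q gives log Q = 2(+1.48 − (+1.553))/0.0592 = −2.466.
Balancing electrons gives 2 Co^3+(aq) + Cu(s) → 2 Co^2+(aq) + Cu^2+(aq); thus Q = ([Co^2+(aq)]^2·[Cu^2+(aq)]) / [Co^3+(aq)]^2.
Solving for the unknown gives log [Cu^2+(aq)] = −2.099, so [Cu^2+(aq)] ≈ 0.0080 M.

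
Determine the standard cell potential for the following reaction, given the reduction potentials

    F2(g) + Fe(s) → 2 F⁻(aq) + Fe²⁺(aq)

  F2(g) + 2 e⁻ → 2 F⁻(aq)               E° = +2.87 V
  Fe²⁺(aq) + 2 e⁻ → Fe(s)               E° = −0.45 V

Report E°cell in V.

F2(g) gains electrons, so the F₂/F⁻ couple is the cathode; the Fe²⁺/Fe couple is the anode.
E°cell = E°(cathode) − E°(anode) = +2.87 − (−0.45) = +3.32 V.
The positive value indicates the reaction is spontaneous as written.

+3.32 V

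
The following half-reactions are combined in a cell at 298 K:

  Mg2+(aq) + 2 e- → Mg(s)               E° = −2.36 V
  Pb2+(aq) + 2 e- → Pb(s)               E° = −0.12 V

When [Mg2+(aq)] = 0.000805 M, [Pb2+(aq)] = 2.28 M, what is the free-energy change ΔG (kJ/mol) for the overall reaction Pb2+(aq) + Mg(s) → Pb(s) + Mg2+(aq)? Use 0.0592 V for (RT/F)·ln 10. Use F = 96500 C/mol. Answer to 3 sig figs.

−452 kJ/mol

The standard cell potential is −0.12 − (−2.36) = +2.24 V, with n = 2 electrons in the balanced equation.
The reaction quotient is [Mg2+(aq)] / [Pb2+(aq)] = 0.000353; by Nernst, E = +2.24 − (0.0592/2)(−3.452) = +2.3422 V.
Finally ΔG = −nFE = −(2)(96500 C/mol)(+2.3422 V) = −452 kJ/mol.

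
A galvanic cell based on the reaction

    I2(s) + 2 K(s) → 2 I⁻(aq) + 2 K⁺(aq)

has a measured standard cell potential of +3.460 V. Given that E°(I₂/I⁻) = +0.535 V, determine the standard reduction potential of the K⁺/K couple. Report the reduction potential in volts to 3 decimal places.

In the reaction as written the I₂/I⁻ couple is reduced (cathode) and K⁺/K is oxidized (anode), so E°cell = E°(I₂/I⁻) − E°(K⁺/K).
E°(K⁺/K) = E°(cathode) − E°cell = +0.535 − (+3.460) = −2.925 V.

−2.925 V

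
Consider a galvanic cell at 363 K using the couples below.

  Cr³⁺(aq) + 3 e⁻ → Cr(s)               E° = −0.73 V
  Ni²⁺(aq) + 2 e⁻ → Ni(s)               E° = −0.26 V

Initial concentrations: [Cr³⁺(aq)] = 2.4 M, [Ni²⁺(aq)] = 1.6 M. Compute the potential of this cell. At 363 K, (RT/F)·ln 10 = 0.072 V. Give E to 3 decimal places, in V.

+0.468 V

Ni²⁺/Ni is reduced (cathode, E° = −0.26 V) and Cr³⁺/Cr is oxidized (anode).
E°cell = E°cat − E°an = −0.26 − (−0.73) = +0.47 V; n = 6.
For the overall reaction 3 Ni²⁺(aq) + 2 Cr(s) → 3 Ni(s) + 2 Cr³⁺(aq), Q = [Cr³⁺(aq)]^2 / [Ni²⁺(aq)]^3 = 1.41, giving log Q = 0.148.
Applying E = E° − (RT ln10/nF)·log Q gives +0.47 − (0.072/6)(0.148) = +0.468 V.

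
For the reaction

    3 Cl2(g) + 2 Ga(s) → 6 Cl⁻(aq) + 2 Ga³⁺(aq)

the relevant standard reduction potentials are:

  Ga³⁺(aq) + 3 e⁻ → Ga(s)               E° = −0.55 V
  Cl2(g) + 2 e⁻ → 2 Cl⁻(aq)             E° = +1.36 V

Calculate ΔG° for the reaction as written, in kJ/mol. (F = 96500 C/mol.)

−1106 kJ/mol

In the reaction as written Cl2(g) is reduced, so the Cl₂/Cl⁻ couple is the cathode and Ga³⁺/Ga is the anode.
E°cell = +1.36 − (−0.55) = +1.91 V; balancing electrons gives n = 6.
ΔG° = −nFE°cell = −(6)(96500)(+1.91) J/mol = −1106 kJ/mol.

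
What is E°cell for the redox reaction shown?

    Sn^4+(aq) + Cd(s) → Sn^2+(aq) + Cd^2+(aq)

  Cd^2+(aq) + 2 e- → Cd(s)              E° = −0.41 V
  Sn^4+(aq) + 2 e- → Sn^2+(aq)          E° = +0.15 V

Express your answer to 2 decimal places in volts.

Sn^4+(aq) gains electrons, so the Sn⁴⁺/Sn²⁺ couple is the cathode; the Cd²⁺/Cd couple is the anode.
E°cell = E°(cathode) − E°(anode) = +0.15 − (−0.41) = +0.56 V.

+0.56 V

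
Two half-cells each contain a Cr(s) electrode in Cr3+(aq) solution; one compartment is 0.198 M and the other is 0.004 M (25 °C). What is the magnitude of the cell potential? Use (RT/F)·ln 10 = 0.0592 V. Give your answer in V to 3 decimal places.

For a concentration cell E°cell = 0, since both electrodes use the same couple.
The compartment with the higher Cr3+(aq) concentration (0.198 M) acts as the cathode; ions are reduced there and produced at the dilute (0.004 M) anode.
With n = 3, Ecell = −(0.0592/3)·log([dilute]/[conc]) = −(0.0592/3)·log(0.004/0.198) = +0.033 V.

0.033 V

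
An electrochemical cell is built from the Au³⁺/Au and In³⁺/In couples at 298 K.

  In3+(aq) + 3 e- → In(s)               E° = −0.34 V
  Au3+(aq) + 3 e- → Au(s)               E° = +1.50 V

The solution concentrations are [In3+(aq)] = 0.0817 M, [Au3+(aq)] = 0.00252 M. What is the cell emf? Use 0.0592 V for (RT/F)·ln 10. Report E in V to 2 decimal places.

+1.81 V

Since E°(Au³⁺/Au) > E°(In³⁺/In), Au³⁺/Au serves as the cathode.
The standard potential is +1.50 − (−0.34) = +1.84 V and the balanced reaction transfers n = 3 electrons.
The balanced reaction is Au3+(aq) + In(s) → Au(s) + In3+(aq), so Q = [In3+(aq)] / [Au3+(aq)] = 32.4 and log Q = 1.511.
E = E° − (0.0592/n)·log Q = +1.84 − (0.0592/3)(1.511) = +1.81 V.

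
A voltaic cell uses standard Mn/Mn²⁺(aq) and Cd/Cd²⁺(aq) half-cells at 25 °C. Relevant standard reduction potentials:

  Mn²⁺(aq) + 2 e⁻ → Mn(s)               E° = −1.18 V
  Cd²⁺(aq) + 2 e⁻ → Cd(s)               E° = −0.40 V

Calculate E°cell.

Of the two couples in this cell, the one with the more positive reduction potential is reduced at the cathode: here that is Cd²⁺/Cd (−0.40 V); Mn²⁺/Mn (−1.18 V) is the anode.
E°cell = E°(cathode) − E°(anode) = −0.40 − (−1.18) = +0.78 V.

+0.78 V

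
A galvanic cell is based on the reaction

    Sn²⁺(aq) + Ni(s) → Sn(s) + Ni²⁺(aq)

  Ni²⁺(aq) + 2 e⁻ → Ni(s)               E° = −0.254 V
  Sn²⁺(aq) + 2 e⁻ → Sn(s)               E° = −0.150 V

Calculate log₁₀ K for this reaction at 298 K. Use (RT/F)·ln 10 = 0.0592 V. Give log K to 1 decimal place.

log K = 3.5

The Sn²⁺/Sn couple is reduced (cathode); E°cell = −0.150 − (−0.254) = +0.104 V with n = 2.
At equilibrium E = 0, so log K = nE°cell / 0.0592 = (2)(+0.104) / 0.0592 = 3.5.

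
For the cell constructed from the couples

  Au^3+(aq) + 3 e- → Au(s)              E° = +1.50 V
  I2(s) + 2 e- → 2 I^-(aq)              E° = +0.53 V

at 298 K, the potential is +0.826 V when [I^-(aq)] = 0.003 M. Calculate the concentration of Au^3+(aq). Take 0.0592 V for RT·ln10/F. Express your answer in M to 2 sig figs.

Au³⁺/Au is the cathode (higher E°); E°cell = +1.50 − (+0.53) = +0.97 V with n = 6.
Rearranging E = E° − (0.0592/n)·log Q gives log Q = 6(+0.97 − (+0.826))/0.0592 = 14.595.
For 2 Au^3+(aq) + 6 I^-(aq) → 2 Au(s) + 3 I2(s), the reaction quotient is Q = 1 / ([Au^3+(aq)]^2·[I^-(aq)]^6).
Substituting the known concentrations and solving, log [Au^3+(aq)] = 0.271 and [Au^3+(aq)] = 1.9 M.

1.9 M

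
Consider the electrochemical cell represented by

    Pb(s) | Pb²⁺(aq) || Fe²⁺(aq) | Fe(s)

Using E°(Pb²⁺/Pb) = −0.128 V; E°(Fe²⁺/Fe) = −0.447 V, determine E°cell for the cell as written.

By convention the left-hand electrode in cell notation is the anode (oxidation) and the right-hand electrode is the cathode (reduction).
E°cell = E°(right) − E°(left) = −0.447 − (−0.128) = −0.319 V.
The negative sign shows that, as written, the cell would require an external voltage to drive the reaction.

−0.319 V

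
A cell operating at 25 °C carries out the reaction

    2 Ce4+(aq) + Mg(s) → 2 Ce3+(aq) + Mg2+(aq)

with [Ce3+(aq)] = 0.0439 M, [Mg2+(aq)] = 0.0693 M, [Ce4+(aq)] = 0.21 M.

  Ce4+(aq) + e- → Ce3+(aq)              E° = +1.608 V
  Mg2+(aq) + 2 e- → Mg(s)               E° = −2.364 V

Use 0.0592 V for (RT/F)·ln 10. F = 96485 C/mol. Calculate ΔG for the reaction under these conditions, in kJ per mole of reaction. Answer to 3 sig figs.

The standard cell potential is +1.608 − (−2.364) = +3.972 V, with n = 2 electrons in the balanced equation.
The reaction quotient is ([Ce3+(aq)]^2·[Mg2+(aq)]) / [Ce4+(aq)]^2 = 0.00303; by Nernst, E = +3.972 − (0.0592/2)(−2.519) = +4.0466 V.
Then ΔG = −nFE = −2 × 96485 × +4.0466 J/mol = −781 kJ/mol.

−781 kJ/mol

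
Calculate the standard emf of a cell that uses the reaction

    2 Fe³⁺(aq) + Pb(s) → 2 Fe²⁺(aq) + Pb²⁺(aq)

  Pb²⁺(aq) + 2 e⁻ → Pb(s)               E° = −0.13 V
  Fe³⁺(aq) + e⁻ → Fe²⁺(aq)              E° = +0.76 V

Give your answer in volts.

Fe³⁺(aq) gains electrons, so the Fe³⁺/Fe²⁺ couple is the cathode; the Pb²⁺/Pb couple is the anode.
E°cell = E°(cathode) − E°(anode) = +0.76 − (−0.13) = +0.89 V.

+0.89 V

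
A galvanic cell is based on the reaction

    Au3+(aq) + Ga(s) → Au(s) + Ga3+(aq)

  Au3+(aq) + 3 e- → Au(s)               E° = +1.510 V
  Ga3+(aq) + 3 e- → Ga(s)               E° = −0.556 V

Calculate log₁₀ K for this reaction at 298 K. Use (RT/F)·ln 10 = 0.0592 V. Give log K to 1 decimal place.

The Au³⁺/Au couple is reduced (cathode); E°cell = +1.510 − (−0.556) = +2.066 V with n = 3.
At equilibrium E = 0, so log K = nE°cell / 0.0592 = (3)(+2.066) / 0.0592 = 104.7.

log K = 104.7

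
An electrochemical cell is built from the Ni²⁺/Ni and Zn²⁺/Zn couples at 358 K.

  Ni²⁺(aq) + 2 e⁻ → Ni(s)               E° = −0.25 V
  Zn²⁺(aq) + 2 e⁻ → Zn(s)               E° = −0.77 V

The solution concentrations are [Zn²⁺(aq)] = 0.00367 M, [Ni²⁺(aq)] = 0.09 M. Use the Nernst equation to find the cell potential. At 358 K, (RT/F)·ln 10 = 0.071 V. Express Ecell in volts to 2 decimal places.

The Ni²⁺/Ni couple has the more positive E°, so it is the cathode; Zn²⁺/Zn is the anode.
E°cell = E°cat − E°an = −0.25 − (−0.77) = +0.52 V; n = 2.
Balancing gives Ni²⁺(aq) + Zn(s) → Ni(s) + Zn²⁺(aq); hence Q = [Zn²⁺(aq)] / [Ni²⁺(aq)] = 0.0408 (log Q = −1.390).
By the Nernst equation, E = +0.52 − (0.071/2)·(−1.390) = +0.57 V.

+0.57 V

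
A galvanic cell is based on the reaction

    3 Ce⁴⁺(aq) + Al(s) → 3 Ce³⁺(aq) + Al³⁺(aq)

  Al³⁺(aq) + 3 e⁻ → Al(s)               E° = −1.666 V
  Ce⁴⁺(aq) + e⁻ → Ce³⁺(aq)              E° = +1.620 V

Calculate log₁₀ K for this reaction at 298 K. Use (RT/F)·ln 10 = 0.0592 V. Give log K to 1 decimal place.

The Ce⁴⁺/Ce³⁺ couple is reduced (cathode); E°cell = +1.620 − (−1.666) = +3.286 V with n = 3.
At equilibrium E = 0, so log K = nE°cell / 0.0592 = (3)(+3.286) / 0.0592 = 166.5.

log K = 166.5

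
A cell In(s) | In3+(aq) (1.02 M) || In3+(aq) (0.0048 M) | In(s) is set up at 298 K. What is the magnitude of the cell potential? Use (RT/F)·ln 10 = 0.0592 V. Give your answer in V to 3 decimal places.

For a concentration cell E°cell = 0, since both electrodes use the same couple.
The compartment with the higher In3+(aq) concentration (1.02 M) acts as the cathode; ions are reduced there and produced at the dilute (0.0048 M) anode.
With n = 3, Ecell = −(0.0592/3)·log([dilute]/[conc]) = −(0.0592/3)·log(0.0048/1.02) = +0.046 V.

0.046 V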